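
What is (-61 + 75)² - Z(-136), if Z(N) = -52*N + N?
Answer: -6740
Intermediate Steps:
Z(N) = -51*N
(-61 + 75)² - Z(-136) = (-61 + 75)² - (-51)*(-136) = 14² - 1*6936 = 196 - 6936 = -6740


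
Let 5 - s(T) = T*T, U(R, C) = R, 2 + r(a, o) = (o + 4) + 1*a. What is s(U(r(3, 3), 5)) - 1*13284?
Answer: -13343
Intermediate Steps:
r(a, o) = 2 + a + o (r(a, o) = -2 + ((o + 4) + 1*a) = -2 + ((4 + o) + a) = -2 + (4 + a + o) = 2 + a + o)
s(T) = 5 - T² (s(T) = 5 - T*T = 5 - T²)
s(U(r(3, 3), 5)) - 1*13284 = (5 - (2 + 3 + 3)²) - 1*13284 = (5 - 1*8²) - 13284 = (5 - 1*64) - 13284 = (5 - 64) - 13284 = -59 - 13284 = -13343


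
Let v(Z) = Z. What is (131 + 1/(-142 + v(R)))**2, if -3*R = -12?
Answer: 326777929/19044 ≈ 17159.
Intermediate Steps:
R = 4 (R = -1/3*(-12) = 4)
(131 + 1/(-142 + v(R)))**2 = (131 + 1/(-142 + 4))**2 = (131 + 1/(-138))**2 = (131 - 1/138)**2 = (18077/138)**2 = 326777929/19044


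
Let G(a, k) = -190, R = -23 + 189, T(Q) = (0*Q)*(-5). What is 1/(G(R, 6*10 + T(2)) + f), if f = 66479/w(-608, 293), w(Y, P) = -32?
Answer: -32/72559 ≈ -0.00044102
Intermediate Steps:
T(Q) = 0 (T(Q) = 0*(-5) = 0)
R = 166
f = -66479/32 (f = 66479/(-32) = 66479*(-1/32) = -66479/32 ≈ -2077.5)
1/(G(R, 6*10 + T(2)) + f) = 1/(-190 - 66479/32) = 1/(-72559/32) = -32/72559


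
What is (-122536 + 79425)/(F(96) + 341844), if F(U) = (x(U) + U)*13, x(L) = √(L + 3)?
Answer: -4930346404/39237367911 + 560443*√11/39237367911 ≈ -0.12561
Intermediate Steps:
x(L) = √(3 + L)
F(U) = 13*U + 13*√(3 + U) (F(U) = (√(3 + U) + U)*13 = (U + √(3 + U))*13 = 13*U + 13*√(3 + U))
(-122536 + 79425)/(F(96) + 341844) = (-122536 + 79425)/((13*96 + 13*√(3 + 96)) + 341844) = -43111/((1248 + 13*√99) + 341844) = -43111/((1248 + 13*(3*√11)) + 341844) = -43111/((1248 + 39*√11) + 341844) = -43111/(343092 + 39*√11)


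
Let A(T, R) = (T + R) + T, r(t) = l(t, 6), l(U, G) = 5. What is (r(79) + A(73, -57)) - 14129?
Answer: -14035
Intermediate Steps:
r(t) = 5
A(T, R) = R + 2*T (A(T, R) = (R + T) + T = R + 2*T)
(r(79) + A(73, -57)) - 14129 = (5 + (-57 + 2*73)) - 14129 = (5 + (-57 + 146)) - 14129 = (5 + 89) - 14129 = 94 - 14129 = -14035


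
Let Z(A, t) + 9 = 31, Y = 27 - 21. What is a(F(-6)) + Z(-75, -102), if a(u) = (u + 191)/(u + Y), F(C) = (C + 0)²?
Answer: 1151/42 ≈ 27.405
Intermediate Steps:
Y = 6
Z(A, t) = 22 (Z(A, t) = -9 + 31 = 22)
F(C) = C²
a(u) = (191 + u)/(6 + u) (a(u) = (u + 191)/(u + 6) = (191 + u)/(6 + u))
a(F(-6)) + Z(-75, -102) = (191 + (-6)²)/(6 + (-6)²) + 22 = (191 + 36)/(6 + 36) + 22 = 227/42 + 22 = 1151/42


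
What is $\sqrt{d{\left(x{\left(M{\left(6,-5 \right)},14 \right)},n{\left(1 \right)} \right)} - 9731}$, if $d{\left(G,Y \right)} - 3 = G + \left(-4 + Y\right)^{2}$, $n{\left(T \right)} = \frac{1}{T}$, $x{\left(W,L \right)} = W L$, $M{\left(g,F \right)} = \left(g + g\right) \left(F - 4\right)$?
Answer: $i \sqrt{11231} \approx 105.98 i$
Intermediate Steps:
$M{\left(g,F \right)} = 2 g \left(-4 + F\right)$
$x{\left(W,L \right)} = L W$
$d{\left(G,Y \right)} = 3 + G + \left(-4 + Y\right)^{2}$ ($d{\left(G,Y \right)} = 3 + \left(G + \left(-4 + Y\right)^{2}\right) = 3 + G + \left(-4 + Y\right)^{2}$)
$\sqrt{d{\left(x{\left(M{\left(6,-5 \right)},14 \right)},n{\left(1 \right)} \right)} - 9731} = \sqrt{\left(3 + 14 \cdot 2 \cdot 6 \left(-4 - 5\right) + \left(-4 + 1^{-1}\right)^{2}\right) - 9731} = \sqrt{\left(3 + 14 \cdot 2 \cdot 6 \left(-9\right) + \left(-4 + 1\right)^{2}\right) - 9731} = \sqrt{\left(3 + 14 \left(-108\right) + \left(-3\right)^{2}\right) - 9731} = \sqrt{\left(3 - 1512 + 9\right) - 9731} = \sqrt{-1500 - 9731} = \sqrt{-11231} = i \sqrt{11231}$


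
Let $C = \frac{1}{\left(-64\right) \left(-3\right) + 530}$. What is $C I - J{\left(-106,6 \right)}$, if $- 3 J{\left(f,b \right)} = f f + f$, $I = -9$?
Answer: $\frac{2678611}{722} \approx 3710.0$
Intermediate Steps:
$C = \frac{1}{722}$ ($C = \frac{1}{192 + 530} = \frac{1}{722} \approx 0.001385$)
$J{\left(f,b \right)} = - \frac{f}{3} - \frac{f^{2}}{3}$ ($J{\left(f,b \right)} = - \frac{f f + f}{3} = - \frac{f^{2} + f}{3} = - \frac{f + f^{2}}{3} = - \frac{f}{3} - \frac{f^{2}}{3}$)
$C I - J{\left(-106,6 \right)} = \frac{1}{722} \left(-9\right) - \left(- \frac{1}{3}\right) \left(-106\right) \left(1 - 106\right) = - \frac{9}{722} - \left(- \frac{1}{3}\right) \left(-106\right) \left(-105\right) = - \frac{9}{722} - -3710 = - \frac{9}{722} + 3710 = \frac{2678611}{722}$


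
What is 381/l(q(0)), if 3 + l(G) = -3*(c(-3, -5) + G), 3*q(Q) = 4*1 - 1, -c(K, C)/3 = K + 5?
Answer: 127/4 ≈ 31.750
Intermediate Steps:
c(K, C) = -15 - 3*K (c(K, C) = -3*(K + 5) = -3*(5 + K) = -15 - 3*K)
q(Q) = 1 (q(Q) = (4*1 - 1)/3 = (4 - 1)/3 = (⅓)*3 = 1)
l(G) = 15 - 3*G (l(G) = -3 - 3*((-15 - 3*(-3)) + G) = -3 - 3*((-15 + 9) + G) = -3 - 3*(-6 + G) = -3 + (18 - 3*G) = 15 - 3*G)
381/l(q(0)) = 381/(15 - 3*1) = 381/(15 - 3) = 381/12 = 381*(1/12) = 127/4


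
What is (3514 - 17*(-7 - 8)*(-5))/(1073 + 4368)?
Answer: 2239/5441 ≈ 0.41151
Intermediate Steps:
(3514 - 17*(-7 - 8)*(-5))/(1073 + 4368) = (3514 - 17*(-15)*(-5))/5441 = (3514 + 255*(-5))*(1/5441) = (3514 - 1275)*(1/5441) = 2239*(1/5441) = 2239/5441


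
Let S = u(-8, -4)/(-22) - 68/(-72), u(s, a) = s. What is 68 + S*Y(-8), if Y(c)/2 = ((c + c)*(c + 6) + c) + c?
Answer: 10876/99 ≈ 109.86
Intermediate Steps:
Y(c) = 4*c + 4*c*(6 + c) (Y(c) = 2*(((c + c)*(c + 6) + c) + c) = 2*(((2*c)*(6 + c) + c) + c) = 2*((2*c*(6 + c) + c) + c) = 2*((c + 2*c*(6 + c)) + c) = 2*(2*c + 2*c*(6 + c)) = 4*c + 4*c*(6 + c))
S = 259/198 (S = -8/(-22) - 68/(-72) = -8*(-1/22) - 68*(-1/72) = 4/11 + 17/18 = 259/198 ≈ 1.3081)
68 + S*Y(-8) = 68 + 259*(4*(-8)*(7 - 8))/198 = 68 + 259*(4*(-8)*(-1))/198 = 68 + (259/198)*32 = 68 + 4144/99 = 10876/99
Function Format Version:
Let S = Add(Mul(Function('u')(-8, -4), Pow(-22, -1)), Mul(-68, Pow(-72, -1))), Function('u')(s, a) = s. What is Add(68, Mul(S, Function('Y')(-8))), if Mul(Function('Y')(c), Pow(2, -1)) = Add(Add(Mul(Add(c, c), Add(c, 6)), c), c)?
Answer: Rational(10876, 99) ≈ 109.86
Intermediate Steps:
Function('Y')(c) = Add(Mul(4, c), Mul(4, c, Add(6, c))) (Function('Y')(c) = Mul(2, Add(Add(Mul(Add(c, c), Add(c, 6)), c), c)) = Mul(2, Add(Add(Mul(Mul(2, c), Add(6, c)), c), c)) = Mul(2, Add(Add(Mul(2, c, Add(6, c)), c), c)) = Mul(2, Add(Add(c, Mul(2, c, Add(6, c))), c)) = Mul(2, Add(Mul(2, c), Mul(2, c, Add(6, c)))) = Add(Mul(4, c), Mul(4, c, Add(6, c))))
S = Rational(259, 198) (S = Add(Mul(-8, Pow(-22, -1)), Mul(-68, Pow(-72, -1))) = Add(Mul(-8, Rational(-1, 22)), Mul(-68, Rational(-1, 72))) = Add(Rational(4, 11), Rational(17, 18)) = Rational(259, 198) ≈ 1.3081)
Add(68, Mul(S, Function('Y')(-8))) = Add(68, Mul(Rational(259, 198), Mul(4, -8, Add(7, -8)))) = Add(68, Mul(Rational(259, 198), Mul(4, -8, -1))) = Add(68, Mul(Rational(259, 198), 32)) = Add(68, Rational(4144, 99)) = Rational(10876, 99)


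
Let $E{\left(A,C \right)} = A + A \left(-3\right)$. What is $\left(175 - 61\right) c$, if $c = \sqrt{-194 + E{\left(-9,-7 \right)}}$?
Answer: $456 i \sqrt{11} \approx 1512.4 i$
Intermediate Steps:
$E{\left(A,C \right)} = - 2 A$ ($E{\left(A,C \right)} = A - 3 A = - 2 A$)
$c = 4 i \sqrt{11}$ ($c = \sqrt{-194 - -18} = \sqrt{-194 + 18} = \sqrt{-176} = 4 i \sqrt{11} \approx 13.266 i$)
$\left(175 - 61\right) c = \left(175 - 61\right) 4 i \sqrt{11} = 114 \cdot 4 i \sqrt{11} = 456 i \sqrt{11}$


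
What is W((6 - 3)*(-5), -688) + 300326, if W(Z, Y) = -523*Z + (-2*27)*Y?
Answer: 345323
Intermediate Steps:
W(Z, Y) = -523*Z - 54*Y
W((6 - 3)*(-5), -688) + 300326 = (-523*(6 - 3)*(-5) - 54*(-688)) + 300326 = (-1569*(-5) + 37152) + 300326 = (-523*(-15) + 37152) + 300326 = (7845 + 37152) + 300326 = 44997 + 300326 = 345323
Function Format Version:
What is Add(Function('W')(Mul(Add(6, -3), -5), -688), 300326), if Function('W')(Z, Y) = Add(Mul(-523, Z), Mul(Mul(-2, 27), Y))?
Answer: 345323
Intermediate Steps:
Function('W')(Z, Y) = Add(Mul(-523, Z), Mul(-54, Y))
Add(Function('W')(Mul(Add(6, -3), -5), -688), 300326) = Add(Add(Mul(-523, Mul(Add(6, -3), -5)), Mul(-54, -688)), 300326) = Add(Add(Mul(-523, Mul(3, -5)), 37152), 300326) = Add(Add(Mul(-523, -15), 37152), 300326) = Add(Add(7845, 37152), 300326) = Add(44997, 300326) = 345323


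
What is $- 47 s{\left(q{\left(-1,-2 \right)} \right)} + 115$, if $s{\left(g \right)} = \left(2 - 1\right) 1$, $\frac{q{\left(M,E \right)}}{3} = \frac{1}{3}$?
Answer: $68$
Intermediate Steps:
$q{\left(M,E \right)} = 1$ ($q{\left(M,E \right)} = \frac{3}{3} = 3 \cdot \frac{1}{3} = 1$)
$s{\left(g \right)} = 1$ ($s{\left(g \right)} = 1 \cdot 1 = 1$)
$- 47 s{\left(q{\left(-1,-2 \right)} \right)} + 115 = \left(-47\right) 1 + 115 = -47 + 115 = 68$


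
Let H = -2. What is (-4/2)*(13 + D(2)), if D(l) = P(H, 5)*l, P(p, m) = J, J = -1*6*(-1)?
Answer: -50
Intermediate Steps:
J = 6 (J = -6*(-1) = 6)
P(p, m) = 6
D(l) = 6*l
(-4/2)*(13 + D(2)) = (-4/2)*(13 + 6*2) = (-4*½)*(13 + 12) = -2*25 = -50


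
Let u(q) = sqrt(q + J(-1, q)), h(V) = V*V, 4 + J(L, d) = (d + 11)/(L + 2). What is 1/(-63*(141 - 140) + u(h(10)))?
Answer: -7/418 - sqrt(23)/1254 ≈ -0.020571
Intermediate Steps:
J(L, d) = -4 + (11 + d)/(2 + L) (J(L, d) = -4 + (d + 11)/(L + 2) = -4 + (11 + d)/(2 + L))
h(V) = V**2
u(q) = sqrt(7 + 2*q) (u(q) = sqrt(q + (3 + q - 4*(-1))/(2 - 1)) = sqrt(q + (3 + q + 4)/1) = sqrt(q + 1*(7 + q)) = sqrt(q + (7 + q)) = sqrt(7 + 2*q))
1/(-63*(141 - 140) + u(h(10))) = 1/(-63*(141 - 140) + sqrt(7 + 2*10**2)) = 1/(-63*1 + sqrt(7 + 2*100)) = 1/(-63 + sqrt(7 + 200)) = 1/(-63 + sqrt(207)) = 1/(-63 + 3*sqrt(23))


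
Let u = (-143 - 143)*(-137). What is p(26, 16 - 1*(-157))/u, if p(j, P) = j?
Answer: 1/1507 ≈ 0.00066357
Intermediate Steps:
u = 39182 (u = -286*(-137) = 39182)
p(26, 16 - 1*(-157))/u = 26/39182 = 26*(1/39182) = 1/1507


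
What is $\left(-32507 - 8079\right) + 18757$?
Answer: $-21829$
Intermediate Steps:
$\left(-32507 - 8079\right) + 18757 = -40586 + 18757 = -21829$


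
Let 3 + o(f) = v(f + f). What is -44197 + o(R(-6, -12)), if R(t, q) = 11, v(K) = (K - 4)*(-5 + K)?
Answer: -43894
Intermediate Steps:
v(K) = (-5 + K)*(-4 + K) (v(K) = (-4 + K)*(-5 + K) = (-5 + K)*(-4 + K))
o(f) = 17 - 18*f + 4*f**2 (o(f) = -3 + (20 + (f + f)**2 - 9*(f + f)) = -3 + (20 + (2*f)**2 - 18*f) = -3 + (20 + 4*f**2 - 18*f) = -3 + (20 - 18*f + 4*f**2) = 17 - 18*f + 4*f**2)
-44197 + o(R(-6, -12)) = -44197 + (17 - 18*11 + 4*11**2) = -44197 + (17 - 198 + 4*121) = -44197 + (17 - 198 + 484) = -44197 + 303 = -43894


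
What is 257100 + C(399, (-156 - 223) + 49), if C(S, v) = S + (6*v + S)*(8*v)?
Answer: 4431339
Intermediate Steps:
C(S, v) = S + 8*v*(S + 6*v) (C(S, v) = S + (S + 6*v)*(8*v) = S + 8*v*(S + 6*v))
257100 + C(399, (-156 - 223) + 49) = 257100 + (399 + 48*((-156 - 223) + 49)**2 + 8*399*((-156 - 223) + 49)) = 257100 + (399 + 48*(-379 + 49)**2 + 8*399*(-379 + 49)) = 257100 + (399 + 48*(-330)**2 + 8*399*(-330)) = 257100 + (399 + 48*108900 - 1053360) = 257100 + (399 + 5227200 - 1053360) = 257100 + 4174239 = 4431339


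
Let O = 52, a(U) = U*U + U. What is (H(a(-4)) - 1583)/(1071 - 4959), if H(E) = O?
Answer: 1531/3888 ≈ 0.39378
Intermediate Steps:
a(U) = U + U² (a(U) = U² + U = U + U²)
H(E) = 52
(H(a(-4)) - 1583)/(1071 - 4959) = (52 - 1583)/(1071 - 4959) = -1531/(-3888) = -1531*(-1/3888) = 1531/3888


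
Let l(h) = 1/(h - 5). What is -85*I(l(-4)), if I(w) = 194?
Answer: -16490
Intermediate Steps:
l(h) = 1/(-5 + h)
-85*I(l(-4)) = -85*194 = -16490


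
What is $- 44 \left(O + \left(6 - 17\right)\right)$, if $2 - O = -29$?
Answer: $-880$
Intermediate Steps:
$O = 31$ ($O = 2 - -29 = 2 + 29 = 31$)
$- 44 \left(O + \left(6 - 17\right)\right) = - 44 \left(31 + \left(6 - 17\right)\right) = - 44 \left(31 - 11\right) = \left(-44\right) 20 = -880$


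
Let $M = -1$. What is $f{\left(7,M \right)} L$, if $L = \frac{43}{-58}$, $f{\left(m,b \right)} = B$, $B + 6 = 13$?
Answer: $- \frac{301}{58} \approx -5.1897$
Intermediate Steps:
$B = 7$ ($B = -6 + 13 = 7$)
$f{\left(m,b \right)} = 7$
$L = - \frac{43}{58}$ ($L = 43 \left(- \frac{1}{58}\right) = - \frac{43}{58} \approx -0.74138$)
$f{\left(7,M \right)} L = 7 \left(- \frac{43}{58}\right) = - \frac{301}{58}$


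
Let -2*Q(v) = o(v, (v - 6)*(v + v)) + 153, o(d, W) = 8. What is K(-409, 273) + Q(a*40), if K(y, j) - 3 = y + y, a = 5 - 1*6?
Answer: -1791/2 ≈ -895.50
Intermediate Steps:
a = -1 (a = 5 - 6 = -1)
K(y, j) = 3 + 2*y (K(y, j) = 3 + (y + y) = 3 + 2*y)
Q(v) = -161/2 (Q(v) = -(8 + 153)/2 = -½*161 = -161/2)
K(-409, 273) + Q(a*40) = (3 + 2*(-409)) - 161/2 = (3 - 818) - 161/2 = -815 - 161/2 = -1791/2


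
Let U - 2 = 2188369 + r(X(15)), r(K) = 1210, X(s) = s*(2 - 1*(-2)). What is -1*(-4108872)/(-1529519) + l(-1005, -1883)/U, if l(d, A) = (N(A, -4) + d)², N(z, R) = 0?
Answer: -7451855634657/3349005741539 ≈ -2.2251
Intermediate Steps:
X(s) = 4*s (X(s) = s*(2 + 2) = s*4 = 4*s)
l(d, A) = d² (l(d, A) = (0 + d)² = d²)
U = 2189581 (U = 2 + (2188369 + 1210) = 2 + 2189579 = 2189581)
-1*(-4108872)/(-1529519) + l(-1005, -1883)/U = -1*(-4108872)/(-1529519) + (-1005)²/2189581 = 4108872*(-1/1529519) + 1010025*(1/2189581) = -4108872/1529519 + 1010025/2189581 = -7451855634657/3349005741539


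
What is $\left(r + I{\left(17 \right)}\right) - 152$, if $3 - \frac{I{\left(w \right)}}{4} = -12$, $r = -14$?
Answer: $-106$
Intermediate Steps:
$I{\left(w \right)} = 60$ ($I{\left(w \right)} = 12 - -48 = 12 + 48 = 60$)
$\left(r + I{\left(17 \right)}\right) - 152 = \left(-14 + 60\right) - 152 = 46 - 152 = -106$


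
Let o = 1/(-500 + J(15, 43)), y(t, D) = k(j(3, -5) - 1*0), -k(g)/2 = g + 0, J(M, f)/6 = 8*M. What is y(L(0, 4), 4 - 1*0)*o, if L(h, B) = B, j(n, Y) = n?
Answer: -3/110 ≈ -0.027273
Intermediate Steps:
J(M, f) = 48*M (J(M, f) = 6*(8*M) = 48*M)
k(g) = -2*g (k(g) = -2*(g + 0) = -2*g)
y(t, D) = -6 (y(t, D) = -2*(3 - 1*0) = -2*(3 + 0) = -2*3 = -6)
o = 1/220 (o = 1/(-500 + 48*15) = 1/(-500 + 720) = 1/220 ≈ 0.0045455)
y(L(0, 4), 4 - 1*0)*o = -6*1/220 = -3/110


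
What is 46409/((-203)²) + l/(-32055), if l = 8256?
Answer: 382472997/440318165 ≈ 0.86863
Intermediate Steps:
46409/((-203)²) + l/(-32055) = 46409/((-203)²) + 8256/(-32055) = 46409/41209 + 8256*(-1/32055) = 46409*(1/41209) - 2752/10685 = 46409/41209 - 2752/10685 = 382472997/440318165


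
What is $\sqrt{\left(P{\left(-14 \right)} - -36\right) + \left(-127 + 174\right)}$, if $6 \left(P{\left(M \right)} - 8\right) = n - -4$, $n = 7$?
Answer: $\frac{\sqrt{3342}}{6} \approx 9.635$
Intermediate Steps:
$P{\left(M \right)} = \frac{59}{6}$ ($P{\left(M \right)} = 8 + \frac{7 - -4}{6} = 8 + \frac{7 + 4}{6} = 8 + \frac{1}{6} \cdot 11 = 8 + \frac{11}{6} = \frac{59}{6}$)
$\sqrt{\left(P{\left(-14 \right)} - -36\right) + \left(-127 + 174\right)} = \sqrt{\left(\frac{59}{6} - -36\right) + \left(-127 + 174\right)} = \sqrt{\left(\frac{59}{6} + 36\right) + 47} = \sqrt{\frac{275}{6} + 47} = \sqrt{\frac{557}{6}} = \frac{\sqrt{3342}}{6}$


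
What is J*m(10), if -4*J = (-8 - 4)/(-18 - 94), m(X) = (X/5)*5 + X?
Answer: -15/28 ≈ -0.53571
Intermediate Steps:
m(X) = 2*X (m(X) = (X*(⅕))*5 + X = (X/5)*5 + X = X + X = 2*X)
J = -3/112 (J = -(-8 - 4)/(4*(-18 - 94)) = -(-3)/(-112) = -(-3)*(-1)/112 = -¼*3/28 = -3/112 ≈ -0.026786)
J*m(10) = -3*10/56 = -3/112*20 = -15/28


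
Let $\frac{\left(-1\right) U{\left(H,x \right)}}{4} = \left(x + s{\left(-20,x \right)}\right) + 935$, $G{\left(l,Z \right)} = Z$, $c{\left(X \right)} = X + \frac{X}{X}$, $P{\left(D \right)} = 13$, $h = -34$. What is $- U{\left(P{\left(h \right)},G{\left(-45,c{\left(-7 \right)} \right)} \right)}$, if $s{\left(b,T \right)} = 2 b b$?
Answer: $6916$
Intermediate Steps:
$s{\left(b,T \right)} = 2 b^{2}$
$c{\left(X \right)} = 1 + X$ ($c{\left(X \right)} = X + 1 = 1 + X$)
$U{\left(H,x \right)} = -6940 - 4 x$ ($U{\left(H,x \right)} = - 4 \left(\left(x + 2 \left(-20\right)^{2}\right) + 935\right) = - 4 \left(\left(x + 2 \cdot 400\right) + 935\right) = - 4 \left(\left(x + 800\right) + 935\right) = - 4 \left(\left(800 + x\right) + 935\right) = - 4 \left(1735 + x\right) = -6940 - 4 x$)
$- U{\left(P{\left(h \right)},G{\left(-45,c{\left(-7 \right)} \right)} \right)} = - (-6940 - 4 \left(1 - 7\right)) = - (-6940 - -24) = - (-6940 + 24) = \left(-1\right) \left(-6916\right) = 6916$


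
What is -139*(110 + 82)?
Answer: -26688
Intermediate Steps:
-139*(110 + 82) = -139*192 = -26688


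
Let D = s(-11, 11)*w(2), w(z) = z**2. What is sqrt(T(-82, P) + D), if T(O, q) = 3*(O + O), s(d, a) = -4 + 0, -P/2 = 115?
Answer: 2*I*sqrt(127) ≈ 22.539*I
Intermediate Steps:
P = -230 (P = -2*115 = -230)
s(d, a) = -4
T(O, q) = 6*O (T(O, q) = 3*(2*O) = 6*O)
D = -16 (D = -4*2**2 = -4*4 = -16)
sqrt(T(-82, P) + D) = sqrt(6*(-82) - 16) = sqrt(-492 - 16) = sqrt(-508) = 2*I*sqrt(127)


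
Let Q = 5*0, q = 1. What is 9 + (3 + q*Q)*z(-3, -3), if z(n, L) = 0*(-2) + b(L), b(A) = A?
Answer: 0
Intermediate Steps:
Q = 0
z(n, L) = L (z(n, L) = 0*(-2) + L = 0 + L = L)
9 + (3 + q*Q)*z(-3, -3) = 9 + (3 + 1*0)*(-3) = 9 + (3 + 0)*(-3) = 9 + 3*(-3) = 9 - 9 = 0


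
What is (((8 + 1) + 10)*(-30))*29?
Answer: -16530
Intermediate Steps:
(((8 + 1) + 10)*(-30))*29 = ((9 + 10)*(-30))*29 = (19*(-30))*29 = -570*29 = -16530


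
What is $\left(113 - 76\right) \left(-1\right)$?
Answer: $-37$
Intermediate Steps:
$\left(113 - 76\right) \left(-1\right) = 37 \left(-1\right) = -37$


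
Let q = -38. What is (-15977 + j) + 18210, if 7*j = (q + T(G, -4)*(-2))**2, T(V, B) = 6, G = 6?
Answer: 18131/7 ≈ 2590.1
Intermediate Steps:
j = 2500/7 (j = (-38 + 6*(-2))**2/7 = (-38 - 12)**2/7 = (1/7)*(-50)**2 = (1/7)*2500 = 2500/7 ≈ 357.14)
(-15977 + j) + 18210 = (-15977 + 2500/7) + 18210 = -109339/7 + 18210 = 18131/7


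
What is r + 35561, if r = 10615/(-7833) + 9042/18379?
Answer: 5119333556528/143962707 ≈ 35560.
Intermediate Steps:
r = -124267099/143962707 (r = 10615*(-1/7833) + 9042*(1/18379) = -10615/7833 + 9042/18379 = -124267099/143962707 ≈ -0.86319)
r + 35561 = -124267099/143962707 + 35561 = 5119333556528/143962707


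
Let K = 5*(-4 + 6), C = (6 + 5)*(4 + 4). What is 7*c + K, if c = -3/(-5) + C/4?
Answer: 841/5 ≈ 168.20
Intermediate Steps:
C = 88 (C = 11*8 = 88)
K = 10 (K = 5*2 = 10)
c = 113/5 (c = -3/(-5) + 88/4 = -3*(-⅕) + 88*(¼) = ⅗ + 22 = 113/5 ≈ 22.600)
7*c + K = 7*(113/5) + 10 = 791/5 + 10 = 841/5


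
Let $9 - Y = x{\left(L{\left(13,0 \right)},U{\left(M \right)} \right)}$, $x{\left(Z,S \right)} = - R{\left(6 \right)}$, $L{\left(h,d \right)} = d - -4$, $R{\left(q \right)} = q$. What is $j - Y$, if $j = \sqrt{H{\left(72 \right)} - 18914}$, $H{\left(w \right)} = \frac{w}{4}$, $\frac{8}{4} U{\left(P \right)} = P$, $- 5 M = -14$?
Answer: $-15 + 4 i \sqrt{1181} \approx -15.0 + 137.46 i$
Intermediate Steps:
$M = \frac{14}{5}$ ($M = \left(- \frac{1}{5}\right) \left(-14\right) = \frac{14}{5} \approx 2.8$)
$U{\left(P \right)} = \frac{P}{2}$
$H{\left(w \right)} = \frac{w}{4}$ ($H{\left(w \right)} = w \frac{1}{4} = \frac{w}{4}$)
$L{\left(h,d \right)} = 4 + d$ ($L{\left(h,d \right)} = d + 4 = 4 + d$)
$x{\left(Z,S \right)} = -6$ ($x{\left(Z,S \right)} = \left(-1\right) 6 = -6$)
$Y = 15$ ($Y = 9 - -6 = 9 + 6 = 15$)
$j = 4 i \sqrt{1181}$ ($j = \sqrt{\frac{1}{4} \cdot 72 - 18914} = \sqrt{18 - 18914} = \sqrt{-18896} = 4 i \sqrt{1181} \approx 137.46 i$)
$j - Y = 4 i \sqrt{1181} - 15 = -15 + 4 i \sqrt{1181}$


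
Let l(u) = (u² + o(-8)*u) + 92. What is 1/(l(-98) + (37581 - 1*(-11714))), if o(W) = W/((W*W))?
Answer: 4/236013 ≈ 1.6948e-5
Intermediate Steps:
o(W) = 1/W (o(W) = W/(W²) = W/W² = 1/W)
l(u) = 92 + u² - u/8 (l(u) = (u² + u/(-8)) + 92 = (u² - u/8) + 92 = 92 + u² - u/8)
1/(l(-98) + (37581 - 1*(-11714))) = 1/((92 + (-98)² - ⅛*(-98)) + (37581 - 1*(-11714))) = 1/((92 + 9604 + 49/4) + (37581 + 11714)) = 1/(38833/4 + 49295) = 1/(236013/4) = 4/236013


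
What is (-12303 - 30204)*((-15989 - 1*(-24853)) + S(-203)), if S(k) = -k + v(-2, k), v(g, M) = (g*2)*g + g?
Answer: -385666011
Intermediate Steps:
v(g, M) = g + 2*g² (v(g, M) = (2*g)*g + g = 2*g² + g = g + 2*g²)
S(k) = 6 - k (S(k) = -k - 2*(1 + 2*(-2)) = -k - 2*(1 - 4) = -k - 2*(-3) = -k + 6 = 6 - k)
(-12303 - 30204)*((-15989 - 1*(-24853)) + S(-203)) = (-12303 - 30204)*((-15989 - 1*(-24853)) + (6 - 1*(-203))) = -42507*((-15989 + 24853) + (6 + 203)) = -42507*(8864 + 209) = -42507*9073 = -385666011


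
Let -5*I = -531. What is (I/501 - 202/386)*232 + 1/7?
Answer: -81321421/1128085 ≈ -72.088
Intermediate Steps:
I = 531/5 (I = -⅕*(-531) = 531/5 ≈ 106.20)
(I/501 - 202/386)*232 + 1/7 = ((531/5)/501 - 202/386)*232 + 1/7 = ((531/5)*(1/501) - 202*1/386)*232 + ⅐ = (177/835 - 101/193)*232 + ⅐ = -50174/161155*232 + ⅐ = -11640368/161155 + ⅐ = -81321421/1128085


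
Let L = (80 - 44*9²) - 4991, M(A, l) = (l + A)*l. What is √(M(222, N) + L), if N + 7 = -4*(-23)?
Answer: 2*√4405 ≈ 132.74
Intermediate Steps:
N = 85 (N = -7 - 4*(-23) = -7 + 92 = 85)
M(A, l) = l*(A + l) (M(A, l) = (A + l)*l = l*(A + l))
L = -8475 (L = (80 - 44*81) - 4991 = (80 - 3564) - 4991 = -3484 - 4991 = -8475)
√(M(222, N) + L) = √(85*(222 + 85) - 8475) = √(85*307 - 8475) = √(26095 - 8475) = √17620 = 2*√4405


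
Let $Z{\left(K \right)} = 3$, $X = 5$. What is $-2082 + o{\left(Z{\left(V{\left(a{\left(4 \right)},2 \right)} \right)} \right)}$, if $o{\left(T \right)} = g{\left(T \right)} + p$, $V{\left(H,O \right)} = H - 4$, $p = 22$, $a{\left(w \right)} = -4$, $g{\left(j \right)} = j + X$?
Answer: $-2052$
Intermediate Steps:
$g{\left(j \right)} = 5 + j$ ($g{\left(j \right)} = j + 5 = 5 + j$)
$V{\left(H,O \right)} = -4 + H$ ($V{\left(H,O \right)} = H - 4 = -4 + H$)
$o{\left(T \right)} = 27 + T$ ($o{\left(T \right)} = \left(5 + T\right) + 22 = 27 + T$)
$-2082 + o{\left(Z{\left(V{\left(a{\left(4 \right)},2 \right)} \right)} \right)} = -2082 + \left(27 + 3\right) = -2082 + 30 = -2052$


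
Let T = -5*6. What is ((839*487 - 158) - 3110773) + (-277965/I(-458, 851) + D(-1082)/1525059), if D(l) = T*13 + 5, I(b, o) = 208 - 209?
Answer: -3697311863392/1525059 ≈ -2.4244e+6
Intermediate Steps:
I(b, o) = -1
T = -30
D(l) = -385 (D(l) = -30*13 + 5 = -390 + 5 = -385)
((839*487 - 158) - 3110773) + (-277965/I(-458, 851) + D(-1082)/1525059) = ((839*487 - 158) - 3110773) + (-277965/(-1) - 385/1525059) = ((408593 - 158) - 3110773) + (-277965*(-1) - 385*1/1525059) = (408435 - 3110773) + (277965 - 385/1525059) = -2702338 + 423913024550/1525059 = -3697311863392/1525059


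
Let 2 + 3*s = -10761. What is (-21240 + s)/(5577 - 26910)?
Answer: 74483/63999 ≈ 1.1638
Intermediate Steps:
s = -10763/3 (s = -⅔ + (⅓)*(-10761) = -⅔ - 3587 = -10763/3 ≈ -3587.7)
(-21240 + s)/(5577 - 26910) = (-21240 - 10763/3)/(5577 - 26910) = -74483/3/(-21333) = -74483/3*(-1/21333) = 74483/63999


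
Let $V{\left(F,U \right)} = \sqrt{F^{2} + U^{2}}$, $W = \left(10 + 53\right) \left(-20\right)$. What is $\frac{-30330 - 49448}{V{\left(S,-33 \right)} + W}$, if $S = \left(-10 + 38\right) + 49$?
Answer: $\frac{50260140}{790291} + \frac{438779 \sqrt{58}}{790291} \approx 67.825$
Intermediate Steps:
$W = -1260$ ($W = 63 \left(-20\right) = -1260$)
$S = 77$ ($S = 28 + 49 = 77$)
$\frac{-30330 - 49448}{V{\left(S,-33 \right)} + W} = \frac{-30330 - 49448}{\sqrt{77^{2} + \left(-33\right)^{2}} - 1260} = - \frac{79778}{\sqrt{5929 + 1089} - 1260} = - \frac{79778}{\sqrt{7018} - 1260} = - \frac{79778}{11 \sqrt{58} - 1260} = - \frac{79778}{-1260 + 11 \sqrt{58}}$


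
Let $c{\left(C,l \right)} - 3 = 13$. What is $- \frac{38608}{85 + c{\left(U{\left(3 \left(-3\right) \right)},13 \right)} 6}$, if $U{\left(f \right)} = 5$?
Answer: $- \frac{38608}{181} \approx -213.3$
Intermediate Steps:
$c{\left(C,l \right)} = 16$ ($c{\left(C,l \right)} = 3 + 13 = 16$)
$- \frac{38608}{85 + c{\left(U{\left(3 \left(-3\right) \right)},13 \right)} 6} = - \frac{38608}{85 + 16 \cdot 6} = - \frac{38608}{85 + 96} = - \frac{38608}{181}$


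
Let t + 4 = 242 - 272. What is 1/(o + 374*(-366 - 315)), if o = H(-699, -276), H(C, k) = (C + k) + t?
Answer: -1/255703 ≈ -3.9108e-6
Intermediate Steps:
t = -34 (t = -4 + (242 - 272) = -4 - 30 = -34)
H(C, k) = -34 + C + k (H(C, k) = (C + k) - 34 = -34 + C + k)
o = -1009 (o = -34 - 699 - 276 = -1009)
1/(o + 374*(-366 - 315)) = 1/(-1009 + 374*(-366 - 315)) = 1/(-1009 + 374*(-681)) = 1/(-1009 - 254694) = 1/(-255703) = -1/255703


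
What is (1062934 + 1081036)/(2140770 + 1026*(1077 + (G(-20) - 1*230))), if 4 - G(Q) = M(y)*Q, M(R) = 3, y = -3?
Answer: 1071985/1537728 ≈ 0.69712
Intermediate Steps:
G(Q) = 4 - 3*Q
(1062934 + 1081036)/(2140770 + 1026*(1077 + (G(-20) - 1*230))) = (1062934 + 1081036)/(2140770 + 1026*(1077 + ((4 - 3*(-20)) - 1*230))) = 2143970/(2140770 + 1026*(1077 + ((4 + 60) - 230))) = 2143970/(2140770 + 1026*(1077 + (64 - 230))) = 2143970/(2140770 + 1026*(1077 - 166)) = 2143970/(2140770 + 1026*911) = 2143970/(2140770 + 934686) = 2143970/3075456 = 2143970*(1/3075456) = 1071985/1537728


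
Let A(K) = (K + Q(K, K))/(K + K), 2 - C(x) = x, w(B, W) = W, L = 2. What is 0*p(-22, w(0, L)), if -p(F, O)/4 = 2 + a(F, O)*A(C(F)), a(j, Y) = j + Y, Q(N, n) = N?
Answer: 0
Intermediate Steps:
C(x) = 2 - x
A(K) = 1 (A(K) = (K + K)/(K + K) = (2*K)/((2*K)) = (2*K)*(1/(2*K)) = 1)
a(j, Y) = Y + j
p(F, O) = -8 - 4*F - 4*O (p(F, O) = -4*(2 + (O + F)*1) = -4*(2 + (F + O)*1) = -4*(2 + (F + O)) = -4*(2 + F + O) = -8 - 4*F - 4*O)
0*p(-22, w(0, L)) = 0*(-8 - 4*(-22) - 4*2) = 0*(-8 + 88 - 8) = 0*72 = 0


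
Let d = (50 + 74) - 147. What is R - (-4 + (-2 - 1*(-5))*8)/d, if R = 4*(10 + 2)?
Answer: 1124/23 ≈ 48.870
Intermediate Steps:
d = -23 (d = 124 - 147 = -23)
R = 48 (R = 4*12 = 48)
R - (-4 + (-2 - 1*(-5))*8)/d = 48 - (-4 + (-2 - 1*(-5))*8)/(-23) = 48 - (-4 + (-2 + 5)*8)*(-1)/23 = 48 - (-4 + 3*8)*(-1)/23 = 48 - (-4 + 24)*(-1)/23 = 48 - 20*(-1)/23 = 48 - 1*(-20/23) = 48 + 20/23 = 1124/23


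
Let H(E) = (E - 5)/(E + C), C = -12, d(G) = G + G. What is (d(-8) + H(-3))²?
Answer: 53824/225 ≈ 239.22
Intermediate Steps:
d(G) = 2*G
H(E) = (-5 + E)/(-12 + E) (H(E) = (E - 5)/(E - 12) = (-5 + E)/(-12 + E))
(d(-8) + H(-3))² = (2*(-8) + (-5 - 3)/(-12 - 3))² = (-16 - 8/(-15))² = (-16 - 1/15*(-8))² = (-16 + 8/15)² = (-232/15)² = 53824/225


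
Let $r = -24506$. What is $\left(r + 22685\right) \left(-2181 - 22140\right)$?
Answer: $44288541$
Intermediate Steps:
$\left(r + 22685\right) \left(-2181 - 22140\right) = \left(-24506 + 22685\right) \left(-2181 - 22140\right) = \left(-1821\right) \left(-24321\right) = 44288541$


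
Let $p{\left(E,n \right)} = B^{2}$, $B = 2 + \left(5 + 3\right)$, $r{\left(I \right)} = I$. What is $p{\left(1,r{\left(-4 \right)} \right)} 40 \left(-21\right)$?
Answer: $-84000$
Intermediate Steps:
$B = 10$ ($B = 2 + 8 = 10$)
$p{\left(E,n \right)} = 100$ ($p{\left(E,n \right)} = 10^{2} = 100$)
$p{\left(1,r{\left(-4 \right)} \right)} 40 \left(-21\right) = 100 \cdot 40 \left(-21\right) = 4000 \left(-21\right) = -84000$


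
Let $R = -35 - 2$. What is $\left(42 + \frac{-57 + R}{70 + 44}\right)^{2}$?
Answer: $\frac{5508409}{3249} \approx 1695.4$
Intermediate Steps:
$R = -37$
$\left(42 + \frac{-57 + R}{70 + 44}\right)^{2} = \left(42 + \frac{-57 - 37}{70 + 44}\right)^{2} = \left(42 - \frac{94}{114}\right)^{2} = \left(42 - \frac{47}{57}\right)^{2} = \left(\frac{2347}{57}\right)^{2} = \frac{5508409}{3249}$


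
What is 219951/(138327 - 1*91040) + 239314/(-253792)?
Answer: 22252681537/6000531152 ≈ 3.7085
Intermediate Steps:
219951/(138327 - 1*91040) + 239314/(-253792) = 219951/(138327 - 91040) + 239314*(-1/253792) = 219951/47287 - 119657/126896 = 22252681537/6000531152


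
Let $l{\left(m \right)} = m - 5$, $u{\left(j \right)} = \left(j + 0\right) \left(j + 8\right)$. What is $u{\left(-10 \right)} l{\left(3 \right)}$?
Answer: $-40$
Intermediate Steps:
$u{\left(j \right)} = j \left(8 + j\right)$
$l{\left(m \right)} = -5 + m$ ($l{\left(m \right)} = m - 5 = -5 + m$)
$u{\left(-10 \right)} l{\left(3 \right)} = - 10 \left(8 - 10\right) \left(-5 + 3\right) = \left(-10\right) \left(-2\right) \left(-2\right) = 20 \left(-2\right) = -40$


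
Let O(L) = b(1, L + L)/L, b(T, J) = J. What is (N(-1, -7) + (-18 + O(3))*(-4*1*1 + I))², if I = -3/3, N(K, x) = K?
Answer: 6241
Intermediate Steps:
I = -1 (I = -3*⅓ = -1)
O(L) = 2 (O(L) = (L + L)/L = (2*L)/L = 2)
(N(-1, -7) + (-18 + O(3))*(-4*1*1 + I))² = (-1 + (-18 + 2)*(-4*1*1 - 1))² = (-1 - 16*(-4*1 - 1))² = (-1 - 16*(-4 - 1))² = (-1 - 16*(-5))² = (-1 + 80)² = 79² = 6241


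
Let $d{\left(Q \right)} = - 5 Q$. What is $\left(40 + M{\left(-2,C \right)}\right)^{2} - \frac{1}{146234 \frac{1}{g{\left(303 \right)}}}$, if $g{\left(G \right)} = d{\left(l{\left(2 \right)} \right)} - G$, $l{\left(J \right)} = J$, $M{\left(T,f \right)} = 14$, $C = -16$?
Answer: $\frac{426418657}{146234} \approx 2916.0$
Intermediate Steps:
$g{\left(G \right)} = -10 - G$ ($g{\left(G \right)} = \left(-5\right) 2 - G = -10 - G$)
$\left(40 + M{\left(-2,C \right)}\right)^{2} - \frac{1}{146234 \frac{1}{g{\left(303 \right)}}} = \left(40 + 14\right)^{2} - \frac{1}{146234 \frac{1}{-10 - 303}} = 54^{2} - \frac{1}{146234 \frac{1}{-10 - 303}} = 2916 - \frac{1}{146234 \frac{1}{-313}} = 2916 - \frac{1}{146234 \left(- \frac{1}{313}\right)} = 2916 - \frac{1}{- \frac{146234}{313}} = 2916 - - \frac{313}{146234} = 2916 + \frac{313}{146234} = \frac{426418657}{146234}$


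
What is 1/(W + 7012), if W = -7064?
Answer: -1/52 ≈ -0.019231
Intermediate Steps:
1/(W + 7012) = 1/(-7064 + 7012) = 1/(-52) = -1/52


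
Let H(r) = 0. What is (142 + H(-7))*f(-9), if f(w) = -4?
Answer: -568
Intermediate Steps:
(142 + H(-7))*f(-9) = (142 + 0)*(-4) = 142*(-4) = -568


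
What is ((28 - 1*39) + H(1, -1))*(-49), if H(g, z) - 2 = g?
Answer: 392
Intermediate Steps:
H(g, z) = 2 + g
((28 - 1*39) + H(1, -1))*(-49) = ((28 - 1*39) + (2 + 1))*(-49) = ((28 - 39) + 3)*(-49) = (-11 + 3)*(-49) = -8*(-49) = 392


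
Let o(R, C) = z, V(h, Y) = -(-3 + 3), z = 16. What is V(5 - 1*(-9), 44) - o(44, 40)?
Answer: -16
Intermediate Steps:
V(h, Y) = 0 (V(h, Y) = -1*0 = 0)
o(R, C) = 16
V(5 - 1*(-9), 44) - o(44, 40) = 0 - 1*16 = 0 - 16 = -16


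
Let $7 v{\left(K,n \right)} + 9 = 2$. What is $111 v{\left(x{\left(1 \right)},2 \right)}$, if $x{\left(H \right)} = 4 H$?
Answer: $-111$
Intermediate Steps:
$v{\left(K,n \right)} = -1$ ($v{\left(K,n \right)} = - \frac{9}{7} + \frac{1}{7} \cdot 2 = - \frac{9}{7} + \frac{2}{7} = -1$)
$111 v{\left(x{\left(1 \right)},2 \right)} = 111 \left(-1\right) = -111$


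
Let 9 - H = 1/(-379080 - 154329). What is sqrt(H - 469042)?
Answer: 2*I*sqrt(33362922492644466)/533409 ≈ 684.86*I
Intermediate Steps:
H = 4800682/533409 (H = 9 - 1/(-379080 - 154329) = 9 - 1/(-533409) = 9 - 1*(-1/533409) = 9 + 1/533409 = 4800682/533409 ≈ 9.0000)
sqrt(H - 469042) = sqrt(4800682/533409 - 469042) = sqrt(-250186423496/533409) = 2*I*sqrt(33362922492644466)/533409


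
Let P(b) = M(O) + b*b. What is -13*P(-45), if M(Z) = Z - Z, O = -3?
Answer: -26325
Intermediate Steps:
M(Z) = 0
P(b) = b² (P(b) = 0 + b*b = 0 + b² = b²)
-13*P(-45) = -13*(-45)² = -13*2025 = -26325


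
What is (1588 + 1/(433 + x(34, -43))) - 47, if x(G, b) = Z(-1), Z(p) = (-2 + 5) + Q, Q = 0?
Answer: 671877/436 ≈ 1541.0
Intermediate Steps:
Z(p) = 3 (Z(p) = (-2 + 5) + 0 = 3 + 0 = 3)
x(G, b) = 3
(1588 + 1/(433 + x(34, -43))) - 47 = (1588 + 1/(433 + 3)) - 47 = (1588 + 1/436) - 47 = 692369/436 - 47 = 671877/436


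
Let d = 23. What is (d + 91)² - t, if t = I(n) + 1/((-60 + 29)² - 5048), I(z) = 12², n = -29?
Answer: 52526125/4087 ≈ 12852.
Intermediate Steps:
I(z) = 144
t = 588527/4087 (t = 144 + 1/((-60 + 29)² - 5048) = 144 + 1/((-31)² - 5048) = 144 + 1/(961 - 5048) = 144 + 1/(-4087) = 144 - 1/4087 = 588527/4087 ≈ 144.00)
(d + 91)² - t = (23 + 91)² - 1*588527/4087 = 114² - 588527/4087 = 12996 - 588527/4087 = 52526125/4087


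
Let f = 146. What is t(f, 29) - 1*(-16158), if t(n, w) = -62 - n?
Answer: 15950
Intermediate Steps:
t(f, 29) - 1*(-16158) = (-62 - 1*146) - 1*(-16158) = (-62 - 146) + 16158 = -208 + 16158 = 15950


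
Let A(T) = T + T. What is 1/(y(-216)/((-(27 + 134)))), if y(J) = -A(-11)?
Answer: -161/22 ≈ -7.3182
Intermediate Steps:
A(T) = 2*T
y(J) = 22 (y(J) = -2*(-11) = -1*(-22) = 22)
1/(y(-216)/((-(27 + 134)))) = 1/(22/((-(27 + 134)))) = 1/(22/((-1*161))) = 1/(22/(-161)) = 1/(22*(-1/161)) = 1/(-22/161) = -161/22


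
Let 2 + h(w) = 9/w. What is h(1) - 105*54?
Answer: -5663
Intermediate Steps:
h(w) = -2 + 9/w
h(1) - 105*54 = (-2 + 9/1) - 105*54 = (-2 + 9*1) - 5670 = (-2 + 9) - 5670 = 7 - 5670 = -5663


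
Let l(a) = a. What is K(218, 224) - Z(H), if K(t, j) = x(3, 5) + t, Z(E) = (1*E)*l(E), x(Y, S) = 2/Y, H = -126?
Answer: -46972/3 ≈ -15657.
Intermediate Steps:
Z(E) = E² (Z(E) = (1*E)*E = E*E = E²)
K(t, j) = ⅔ + t (K(t, j) = 2/3 + t = 2*(⅓) + t = ⅔ + t)
K(218, 224) - Z(H) = (⅔ + 218) - 1*(-126)² = 656/3 - 1*15876 = 656/3 - 15876 = -46972/3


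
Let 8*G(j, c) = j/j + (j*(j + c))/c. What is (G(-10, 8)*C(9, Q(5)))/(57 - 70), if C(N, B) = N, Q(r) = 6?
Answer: -63/208 ≈ -0.30288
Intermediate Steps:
G(j, c) = ⅛ + j*(c + j)/(8*c) (G(j, c) = (j/j + (j*(j + c))/c)/8 = (1 + (j*(c + j))/c)/8 = (1 + j*(c + j)/c)/8 = ⅛ + j*(c + j)/(8*c))
(G(-10, 8)*C(9, Q(5)))/(57 - 70) = (((⅛)*((-10)² + 8*(1 - 10))/8)*9)/(57 - 70) = (((⅛)*(⅛)*(100 + 8*(-9)))*9)/(-13) = (((⅛)*(⅛)*(100 - 72))*9)*(-1/13) = (((⅛)*(⅛)*28)*9)*(-1/13) = ((7/16)*9)*(-1/13) = (63/16)*(-1/13) = -63/208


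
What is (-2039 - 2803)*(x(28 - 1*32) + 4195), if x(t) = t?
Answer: -20292822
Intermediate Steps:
(-2039 - 2803)*(x(28 - 1*32) + 4195) = (-2039 - 2803)*((28 - 1*32) + 4195) = -4842*((28 - 32) + 4195) = -4842*(-4 + 4195) = -4842*4191 = -20292822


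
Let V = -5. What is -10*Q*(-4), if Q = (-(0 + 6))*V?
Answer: 1200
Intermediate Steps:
Q = 30 (Q = -(0 + 6)*(-5) = -1*6*(-5) = -6*(-5) = 30)
-10*Q*(-4) = -10*30*(-4) = -300*(-4) = 1200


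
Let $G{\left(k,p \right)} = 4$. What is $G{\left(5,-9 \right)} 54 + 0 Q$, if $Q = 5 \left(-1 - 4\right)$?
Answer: $216$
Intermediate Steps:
$Q = -25$ ($Q = 5 \left(-5\right) = -25$)
$G{\left(5,-9 \right)} 54 + 0 Q = 4 \cdot 54 + 0 \left(-25\right) = 216 + 0 = 216$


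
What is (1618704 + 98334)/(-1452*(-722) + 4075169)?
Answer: 1717038/5123513 ≈ 0.33513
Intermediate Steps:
(1618704 + 98334)/(-1452*(-722) + 4075169) = 1717038/(1048344 + 4075169) = 1717038/5123513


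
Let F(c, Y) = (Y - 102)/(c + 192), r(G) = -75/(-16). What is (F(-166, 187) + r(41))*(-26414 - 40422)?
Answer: -27653395/52 ≈ -5.3180e+5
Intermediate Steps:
r(G) = 75/16 (r(G) = -75*(-1/16) = 75/16)
F(c, Y) = (-102 + Y)/(192 + c)
(F(-166, 187) + r(41))*(-26414 - 40422) = ((-102 + 187)/(192 - 166) + 75/16)*(-26414 - 40422) = (85/26 + 75/16)*(-66836) = (1655/208)*(-66836) = -27653395/52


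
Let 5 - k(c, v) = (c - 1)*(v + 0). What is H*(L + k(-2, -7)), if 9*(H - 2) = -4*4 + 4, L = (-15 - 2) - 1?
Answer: -68/3 ≈ -22.667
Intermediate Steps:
k(c, v) = 5 - v*(-1 + c) (k(c, v) = 5 - (c - 1)*(v + 0) = 5 - (-1 + c)*v = 5 - v*(-1 + c))
L = -18 (L = -17 - 1 = -18)
H = ⅔ (H = 2 + (-4*4 + 4)/9 = 2 + (-16 + 4)/9 = 2 + (⅑)*(-12) = 2 - 4/3 = ⅔ ≈ 0.66667)
H*(L + k(-2, -7)) = 2*(-18 + (5 - 7 - 1*(-2)*(-7)))/3 = 2*(-18 + (5 - 7 - 14))/3 = 2*(-18 - 16)/3 = (⅔)*(-34) = -68/3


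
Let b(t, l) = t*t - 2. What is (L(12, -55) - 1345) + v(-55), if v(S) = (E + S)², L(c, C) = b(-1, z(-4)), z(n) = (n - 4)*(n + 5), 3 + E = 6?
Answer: 1358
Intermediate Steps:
E = 3 (E = -3 + 6 = 3)
z(n) = (-4 + n)*(5 + n)
b(t, l) = -2 + t² (b(t, l) = t² - 2 = -2 + t²)
L(c, C) = -1 (L(c, C) = -2 + (-1)² = -2 + 1 = -1)
v(S) = (3 + S)²
(L(12, -55) - 1345) + v(-55) = (-1 - 1345) + (3 - 55)² = -1346 + (-52)² = -1346 + 2704 = 1358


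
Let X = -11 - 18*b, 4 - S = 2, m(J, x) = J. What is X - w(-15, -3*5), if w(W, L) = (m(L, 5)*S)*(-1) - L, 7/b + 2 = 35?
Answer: -658/11 ≈ -59.818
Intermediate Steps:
b = 7/33 (b = 7/(-2 + 35) = 7/33 ≈ 0.21212)
S = 2 (S = 4 - 1*2 = 4 - 2 = 2)
X = -163/11 (X = -11 - 18*7/33 = -11 - 42/11 = -163/11 ≈ -14.818)
w(W, L) = -3*L (w(W, L) = (L*2)*(-1) - L = (2*L)*(-1) - L = -2*L - L = -3*L)
X - w(-15, -3*5) = -163/11 - (-3)*(-3*5) = -163/11 - (-3)*(-15) = -163/11 - 1*45 = -163/11 - 45 = -658/11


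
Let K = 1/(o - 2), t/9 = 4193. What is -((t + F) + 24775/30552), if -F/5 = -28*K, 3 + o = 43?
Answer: -1153078159/30552 ≈ -37742.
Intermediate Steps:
t = 37737 (t = 9*4193 = 37737)
o = 40 (o = -3 + 43 = 40)
K = 1/38 (K = 1/(40 - 2) = 1/38 ≈ 0.026316)
F = 70/19 (F = -(-140)/38 = -5*(-14/19) = 70/19 ≈ 3.6842)
-((t + F) + 24775/30552) = -((37737 + 70/19) + 24775/30552) = -(717073/19 + 24775*(1/30552)) = -(717073/19 + 24775/30552) = -1*1153078159/30552 = -1153078159/30552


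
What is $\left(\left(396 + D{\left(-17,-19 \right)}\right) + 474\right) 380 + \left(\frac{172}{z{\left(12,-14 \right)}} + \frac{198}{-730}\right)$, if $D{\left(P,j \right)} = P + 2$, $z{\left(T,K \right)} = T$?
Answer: $\frac{355780898}{1095} \approx 3.2491 \cdot 10^{5}$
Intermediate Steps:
$D{\left(P,j \right)} = 2 + P$
$\left(\left(396 + D{\left(-17,-19 \right)}\right) + 474\right) 380 + \left(\frac{172}{z{\left(12,-14 \right)}} + \frac{198}{-730}\right) = \left(\left(396 + \left(2 - 17\right)\right) + 474\right) 380 + \left(\frac{172}{12} + \frac{198}{-730}\right) = \left(\left(396 - 15\right) + 474\right) 380 + \left(172 \cdot \frac{1}{12} + 198 \left(- \frac{1}{730}\right)\right) = \left(381 + 474\right) 380 + \left(\frac{43}{3} - \frac{99}{365}\right) = 855 \cdot 380 + \frac{15398}{1095} = 324900 + \frac{15398}{1095} = \frac{355780898}{1095}$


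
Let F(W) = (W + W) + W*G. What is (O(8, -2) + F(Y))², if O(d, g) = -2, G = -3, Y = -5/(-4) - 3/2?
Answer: 49/16 ≈ 3.0625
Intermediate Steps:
Y = -¼ (Y = -5*(-¼) - 3*½ = 5/4 - 3/2 = -¼ ≈ -0.25000)
F(W) = -W (F(W) = (W + W) + W*(-3) = 2*W - 3*W = -W)
(O(8, -2) + F(Y))² = (-2 - 1*(-¼))² = (-2 + ¼)² = (-7/4)² = 49/16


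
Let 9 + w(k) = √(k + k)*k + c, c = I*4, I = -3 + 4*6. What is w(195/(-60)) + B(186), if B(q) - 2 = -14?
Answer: 63 - 13*I*√26/8 ≈ 63.0 - 8.2859*I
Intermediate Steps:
I = 21 (I = -3 + 24 = 21)
B(q) = -12 (B(q) = 2 - 14 = -12)
c = 84 (c = 21*4 = 84)
w(k) = 75 + √2*k^(3/2) (w(k) = -9 + (√(k + k)*k + 84) = -9 + (√(2*k)*k + 84) = -9 + ((√2*√k)*k + 84) = -9 + (√2*k^(3/2) + 84) = -9 + (84 + √2*k^(3/2)) = 75 + √2*k^(3/2))
w(195/(-60)) + B(186) = (75 + √2*(195/(-60))^(3/2)) - 12 = (75 + √2*(195*(-1/60))^(3/2)) - 12 = (75 + √2*(-13/4)^(3/2)) - 12 = (75 + √2*(-13*I*√13/8)) - 12 = (75 - 13*I*√26/8) - 12 = 63 - 13*I*√26/8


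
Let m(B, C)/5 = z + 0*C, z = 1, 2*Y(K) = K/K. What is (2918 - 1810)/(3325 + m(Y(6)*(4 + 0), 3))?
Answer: 554/1665 ≈ 0.33273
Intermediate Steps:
Y(K) = ½ (Y(K) = (K/K)/2 = (½)*1 = ½)
m(B, C) = 5 (m(B, C) = 5*(1 + 0*C) = 5*(1 + 0) = 5*1 = 5)
(2918 - 1810)/(3325 + m(Y(6)*(4 + 0), 3)) = (2918 - 1810)/(3325 + 5) = 1108/3330 = 1108*(1/3330) = 554/1665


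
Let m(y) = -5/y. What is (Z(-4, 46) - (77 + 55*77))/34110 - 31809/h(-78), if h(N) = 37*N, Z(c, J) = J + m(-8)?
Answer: 1430260157/131255280 ≈ 10.897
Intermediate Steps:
Z(c, J) = 5/8 + J (Z(c, J) = J - 5/(-8) = J - 5*(-⅛) = J + 5/8 = 5/8 + J)
(Z(-4, 46) - (77 + 55*77))/34110 - 31809/h(-78) = ((5/8 + 46) - (77 + 55*77))/34110 - 31809/(37*(-78)) = (373/8 - (77 + 4235))*(1/34110) - 31809/(-2886) = (373/8 - 1*4312)*(1/34110) - 31809*(-1/2886) = (373/8 - 4312)*(1/34110) + 10603/962 = -34123/8*1/34110 + 10603/962 = -34123/272880 + 10603/962 = 1430260157/131255280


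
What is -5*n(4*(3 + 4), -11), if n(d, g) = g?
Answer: 55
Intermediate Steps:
-5*n(4*(3 + 4), -11) = -5*(-11) = 55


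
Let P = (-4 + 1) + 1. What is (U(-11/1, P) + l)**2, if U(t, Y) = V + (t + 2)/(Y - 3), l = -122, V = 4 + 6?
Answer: 303601/25 ≈ 12144.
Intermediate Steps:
V = 10
P = -2 (P = -3 + 1 = -2)
U(t, Y) = 10 + (2 + t)/(-3 + Y) (U(t, Y) = 10 + (t + 2)/(Y - 3) = 10 + (2 + t)/(-3 + Y))
(U(-11/1, P) + l)**2 = ((-28 - 11/1 + 10*(-2))/(-3 - 2) - 122)**2 = ((-28 - 11*1 - 20)/(-5) - 122)**2 = (-(-28 - 11 - 20)/5 - 122)**2 = (-1/5*(-59) - 122)**2 = (59/5 - 122)**2 = (-551/5)**2 = 303601/25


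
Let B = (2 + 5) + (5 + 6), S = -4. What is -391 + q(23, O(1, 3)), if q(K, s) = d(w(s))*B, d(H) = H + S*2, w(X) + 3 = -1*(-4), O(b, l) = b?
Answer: -517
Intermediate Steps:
w(X) = 1 (w(X) = -3 - 1*(-4) = -3 + 4 = 1)
d(H) = -8 + H (d(H) = H - 4*2 = H - 8 = -8 + H)
B = 18 (B = 7 + 11 = 18)
q(K, s) = -126 (q(K, s) = (-8 + 1)*18 = -7*18 = -126)
-391 + q(23, O(1, 3)) = -391 - 126 = -517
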